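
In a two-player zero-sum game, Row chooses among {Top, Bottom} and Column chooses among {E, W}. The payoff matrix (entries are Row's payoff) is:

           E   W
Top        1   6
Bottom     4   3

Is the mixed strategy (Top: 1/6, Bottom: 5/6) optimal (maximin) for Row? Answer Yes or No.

Against E this mix gives (1/6)·1 + (5/6)·4 = 7/2.
Against W this mix gives (1/6)·6 + (5/6)·3 = 7/2.
All of Column's active replies (E, W) yield 7/2, and no column does worse for Row. The mix makes Column indifferent and guarantees 7/2, so it is optimal.

Yes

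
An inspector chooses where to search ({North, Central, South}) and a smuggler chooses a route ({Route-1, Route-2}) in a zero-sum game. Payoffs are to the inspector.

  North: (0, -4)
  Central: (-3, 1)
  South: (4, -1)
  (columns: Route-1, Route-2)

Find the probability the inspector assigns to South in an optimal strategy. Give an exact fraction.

4/9

Row minima: North → -4, Central → -3, South → -1; maximin = -1.
Column maxima: Route-1 → 4, Route-2 → 1; minimax = 1.
-1 ≠ 1, so there is no saddle point; optimal play is mixed.
North is strictly dominated by South, so the inspector never plays it.
On the remaining 2×2 (Central, South vs Route-1, Route-2):
Let the inspector play Central with probability p. Expected payoff against Route-1: (-3)p + 4(1−p) = −7p + 4; against Route-2: 1p + (-1)(1−p) = 2p − 1.
Setting these equal: −7p + 4 = 2p − 1 ⇒ −9p = -5 ⇒ p = 5/9, and the value is (-7)·(5/9) + 4 = 1/9.
For the smuggler: with q = P(Route-1), equating Central's and South's payoffs gives −4q + 1 = 5q − 1 ⇒ q = 2/9.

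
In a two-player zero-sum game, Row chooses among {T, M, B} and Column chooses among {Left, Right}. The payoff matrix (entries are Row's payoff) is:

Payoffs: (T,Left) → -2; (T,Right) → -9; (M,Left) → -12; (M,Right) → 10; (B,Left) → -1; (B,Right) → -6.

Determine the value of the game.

-82/27

Row minima: T → -9, M → -12, B → -6; maximin = -6.
Column maxima: Left → -1, Right → 10; minimax = -1.
-6 ≠ -1, so there is no saddle point; optimal play is mixed.
T is strictly dominated by B, so Row never plays it.
On the remaining 2×2 (M, B vs Left, Right):
Let Row play M with probability p. Expected payoff against Left: (-12)p + (-1)(1−p) = −11p − 1; against Right: 10p + (-6)(1−p) = 16p − 6.
Setting these equal: −11p − 1 = 16p − 6 ⇒ −27p = -5 ⇒ p = 5/27, and the value is (-11)·(5/27) − 1 = -82/27.
For Column: with q = P(Left), equating M's and B's payoffs gives −22q + 10 = 5q − 6 ⇒ q = 16/27.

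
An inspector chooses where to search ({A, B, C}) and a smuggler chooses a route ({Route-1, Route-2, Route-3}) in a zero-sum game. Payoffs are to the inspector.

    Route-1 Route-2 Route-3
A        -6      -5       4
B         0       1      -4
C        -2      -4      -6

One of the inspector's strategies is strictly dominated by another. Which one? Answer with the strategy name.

B gives a strictly higher payoff than C against every column: 0 > -2, 1 > -4, -4 > -6.
So C is strictly dominated and the inspector never plays it.

C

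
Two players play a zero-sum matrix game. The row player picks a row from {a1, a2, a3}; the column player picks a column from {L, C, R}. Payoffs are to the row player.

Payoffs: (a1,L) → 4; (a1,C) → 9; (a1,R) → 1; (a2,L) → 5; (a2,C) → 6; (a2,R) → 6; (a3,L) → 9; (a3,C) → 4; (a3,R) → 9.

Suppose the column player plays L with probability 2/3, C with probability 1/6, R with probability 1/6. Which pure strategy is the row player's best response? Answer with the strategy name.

Expected payoff of a1: (2/3)·4 + (1/6)·9 + (1/6)·1 = 13/3.
Expected payoff of a2: (2/3)·5 + (1/6)·6 + (1/6)·6 = 16/3.
Expected payoff of a3: (2/3)·9 + (1/6)·4 + (1/6)·9 = 49/6.
The largest is 49/6, so the row player's best response is a3.

a3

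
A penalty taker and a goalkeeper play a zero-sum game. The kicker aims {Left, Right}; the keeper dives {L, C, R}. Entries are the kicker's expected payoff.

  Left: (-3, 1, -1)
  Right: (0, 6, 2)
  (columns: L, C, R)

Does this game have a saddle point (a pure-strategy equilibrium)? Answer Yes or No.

Row minima: Left → -3, Right → 0; maximin = 0.
Column maxima: L → 0, C → 6, R → 2; minimax = 0.
maximin = minimax = 0, so a saddle point exists.

Yes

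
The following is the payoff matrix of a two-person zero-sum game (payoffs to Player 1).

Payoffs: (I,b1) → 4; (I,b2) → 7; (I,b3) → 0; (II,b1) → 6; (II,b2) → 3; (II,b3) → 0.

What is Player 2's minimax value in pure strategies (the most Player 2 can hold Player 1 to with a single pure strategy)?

0

Column maxima: b1 → 6, b2 → 7, b3 → 0.
The smallest of these is 0.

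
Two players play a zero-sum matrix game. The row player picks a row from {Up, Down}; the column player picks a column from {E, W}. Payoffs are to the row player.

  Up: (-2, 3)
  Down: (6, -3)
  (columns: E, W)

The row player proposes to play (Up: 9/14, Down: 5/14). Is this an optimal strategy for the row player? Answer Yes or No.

Yes

Against E this mix gives (9/14)·(-2) + (5/14)·6 = 6/7.
Against W this mix gives (9/14)·3 + (5/14)·(-3) = 6/7.
All of the column player's active replies (E, W) yield 6/7, and no column does worse for the row player. The mix makes the column player indifferent and guarantees 6/7, so it is optimal.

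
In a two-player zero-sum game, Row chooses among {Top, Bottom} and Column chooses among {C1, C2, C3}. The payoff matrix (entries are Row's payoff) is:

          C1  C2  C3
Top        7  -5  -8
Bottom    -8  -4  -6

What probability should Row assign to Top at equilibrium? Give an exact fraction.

Row minima: Top → -8, Bottom → -8; maximin = -8.
Column maxima: C1 → 7, C2 → -4, C3 → -6; minimax = -6.
-8 ≠ -6, so there is no saddle point; optimal play is mixed.
C2 is strictly dominated by C3 (it gives Row strictly more in every row), so Column never plays it.
On the remaining 2×2 (Top, Bottom vs C1, C3):
Let Row play Top with probability p. Expected payoff against C1: 7p + (-8)(1−p) = 15p − 8; against C3: (-8)p + (-6)(1−p) = −2p − 6.
Setting these equal: 15p − 8 = −2p − 6 ⇒ 17p = 2 ⇒ p = 2/17, and the value is (15)·(2/17) − 8 = -106/17.
For Column: with q = P(C1), equating Top's and Bottom's payoffs gives 15q − 8 = −2q − 6 ⇒ q = 2/17.

2/17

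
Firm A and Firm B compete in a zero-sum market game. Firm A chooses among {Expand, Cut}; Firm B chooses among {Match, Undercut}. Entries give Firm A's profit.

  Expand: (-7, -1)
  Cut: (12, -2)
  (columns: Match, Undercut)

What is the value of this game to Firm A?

-13/10

Row minima: Expand → -7, Cut → -2; maximin = -2.
Column maxima: Match → 12, Undercut → -1; minimax = -1.
-2 ≠ -1, so there is no saddle point; optimal play is mixed.
Let Firm A play Expand with probability p. Expected payoff against Match: (-7)p + 12(1−p) = −19p + 12; against Undercut: (-1)p + (-2)(1−p) = p − 2.
Setting these equal: −19p + 12 = p − 2 ⇒ −20p = -14 ⇒ p = 7/10, and the value is (-19)·(7/10) + 12 = -13/10.
For Firm B: with q = P(Match), equating Expand's and Cut's payoffs gives −6q − 1 = 14q − 2 ⇒ q = 1/20.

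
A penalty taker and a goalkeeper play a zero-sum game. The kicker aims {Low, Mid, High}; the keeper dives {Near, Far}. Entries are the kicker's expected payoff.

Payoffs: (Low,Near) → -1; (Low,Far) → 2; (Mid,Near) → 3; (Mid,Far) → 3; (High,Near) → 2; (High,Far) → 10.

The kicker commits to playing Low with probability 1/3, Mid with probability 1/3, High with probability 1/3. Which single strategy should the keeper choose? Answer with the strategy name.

If the keeper plays Near, the kicker's expected payoff is (1/3)·(-1) + (1/3)·3 + (1/3)·2 = 4/3.
If the keeper plays Far, the kicker's expected payoff is (1/3)·2 + (1/3)·3 + (1/3)·10 = 5.
The keeper minimizes the kicker's payoff; the smallest is 4/3, so the best response is Near.

Near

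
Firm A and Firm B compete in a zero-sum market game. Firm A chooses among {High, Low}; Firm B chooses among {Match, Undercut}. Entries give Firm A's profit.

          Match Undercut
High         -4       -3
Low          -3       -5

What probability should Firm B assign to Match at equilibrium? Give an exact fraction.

2/3

Row minima: High → -4, Low → -5; maximin = -4.
Column maxima: Match → -3, Undercut → -3; minimax = -3.
-4 ≠ -3, so there is no saddle point; optimal play is mixed.
Let Firm A play High with probability p. Expected payoff against Match: (-4)p + (-3)(1−p) = −p − 3; against Undercut: (-3)p + (-5)(1−p) = 2p − 5.
Setting these equal: −p − 3 = 2p − 5 ⇒ −3p = -2 ⇒ p = 2/3, and the value is (-1)·(2/3) − 3 = -11/3.
For Firm B: with q = P(Match), equating High's and Low's payoffs gives −q − 3 = 2q − 5 ⇒ q = 2/3.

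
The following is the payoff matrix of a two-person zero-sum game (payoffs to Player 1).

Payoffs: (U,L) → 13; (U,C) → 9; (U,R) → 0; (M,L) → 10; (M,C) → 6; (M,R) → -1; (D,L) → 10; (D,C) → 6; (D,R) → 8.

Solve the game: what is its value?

Row minima: U → 0, M → -1, D → 6; maximin = 6.
Column maxima: L → 13, C → 9, R → 8; minimax = 8.
6 ≠ 8, so there is no saddle point; optimal play is mixed.
M is strictly dominated by U, so Player 1 never plays it.
L is strictly dominated by C (it gives Player 1 strictly more in every row), so Player 2 never plays it.
On the remaining 2×2 (U, D vs C, R):
Let Player 1 play U with probability p. Expected payoff against C: 9p + 6(1−p) = 3p + 6; against R: 0p + 8(1−p) = −8p + 8.
Setting these equal: 3p + 6 = −8p + 8 ⇒ 11p = 2 ⇒ p = 2/11, and the value is (3)·(2/11) + 6 = 72/11.
For Player 2: with q = P(C), equating U's and D's payoffs gives 9q = −2q + 8 ⇒ q = 8/11.

72/11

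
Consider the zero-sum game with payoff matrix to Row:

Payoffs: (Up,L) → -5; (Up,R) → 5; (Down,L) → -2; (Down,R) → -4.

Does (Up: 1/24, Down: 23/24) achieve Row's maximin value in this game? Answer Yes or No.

No

Against L this mix gives (1/24)·(-5) + (23/24)·(-2) = -17/8.
Against R this mix gives (1/24)·5 + (23/24)·(-4) = -29/8.
Column will play R, holding Row to -29/8. Shifting weight toward the row that does better against R would raise this floor (the equalizing mix achieves -5/2 against both R and L), so the proposed strategy is not optimal.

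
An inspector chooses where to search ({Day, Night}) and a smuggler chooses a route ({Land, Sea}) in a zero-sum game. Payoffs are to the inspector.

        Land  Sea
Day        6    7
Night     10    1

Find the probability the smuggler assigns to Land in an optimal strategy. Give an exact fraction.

Row minima: Day → 6, Night → 1; maximin = 6.
Column maxima: Land → 10, Sea → 7; minimax = 7.
6 ≠ 7, so there is no saddle point; optimal play is mixed.
Let the inspector play Day with probability p. Expected payoff against Land: 6p + 10(1−p) = −4p + 10; against Sea: 7p + 1(1−p) = 6p + 1.
Setting these equal: −4p + 10 = 6p + 1 ⇒ −10p = -9 ⇒ p = 9/10, and the value is (-4)·(9/10) + 10 = 32/5.
For the smuggler: with q = P(Land), equating Day's and Night's payoffs gives −q + 7 = 9q + 1 ⇒ q = 3/5.

3/5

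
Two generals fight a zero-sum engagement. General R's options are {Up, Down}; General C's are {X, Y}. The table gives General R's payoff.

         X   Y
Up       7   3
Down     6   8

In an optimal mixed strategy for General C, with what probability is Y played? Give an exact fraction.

1/6

Row minima: Up → 3, Down → 6; maximin = 6.
Column maxima: X → 7, Y → 8; minimax = 7.
6 ≠ 7, so there is no saddle point; optimal play is mixed.
Let General R play Up with probability p. Expected payoff against X: 7p + 6(1−p) = p + 6; against Y: 3p + 8(1−p) = −5p + 8.
Setting these equal: p + 6 = −5p + 8 ⇒ 6p = 2 ⇒ p = 1/3, and the value is (1)·(1/3) + 6 = 19/3.
For General C: with q = P(X), equating Up's and Down's payoffs gives 4q + 3 = −2q + 8 ⇒ q = 5/6.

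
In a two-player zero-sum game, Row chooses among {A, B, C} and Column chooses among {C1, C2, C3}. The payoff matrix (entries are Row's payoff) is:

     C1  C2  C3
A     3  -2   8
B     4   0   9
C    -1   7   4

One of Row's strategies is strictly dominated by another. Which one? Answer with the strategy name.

B gives a strictly higher payoff than A against every column: 4 > 3, 0 > -2, 9 > 8.
So A is strictly dominated and Row never plays it.

A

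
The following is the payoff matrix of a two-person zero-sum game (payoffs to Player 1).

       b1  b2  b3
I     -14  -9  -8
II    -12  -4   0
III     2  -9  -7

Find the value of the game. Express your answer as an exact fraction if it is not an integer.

Row minima: I → -14, II → -12, III → -9; maximin = -9.
Column maxima: b1 → 2, b2 → -4, b3 → 0; minimax = -4.
-9 ≠ -4, so there is no saddle point; optimal play is mixed.
I is strictly dominated by II, so Player 1 never plays it.
b3 is strictly dominated by b2 (it gives Player 1 strictly more in every row), so Player 2 never plays it.
On the remaining 2×2 (II, III vs b1, b2):
Let Player 1 play II with probability p. Expected payoff against b1: (-12)p + 2(1−p) = −14p + 2; against b2: (-4)p + (-9)(1−p) = 5p − 9.
Setting these equal: −14p + 2 = 5p − 9 ⇒ −19p = -11 ⇒ p = 11/19, and the value is (-14)·(11/19) + 2 = -116/19.
For Player 2: with q = P(b1), equating II's and III's payoffs gives −8q − 4 = 11q − 9 ⇒ q = 5/19.

-116/19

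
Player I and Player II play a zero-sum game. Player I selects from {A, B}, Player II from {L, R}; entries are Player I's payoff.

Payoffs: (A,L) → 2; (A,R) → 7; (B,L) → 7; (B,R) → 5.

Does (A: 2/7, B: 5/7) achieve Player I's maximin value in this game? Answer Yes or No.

Against L this mix gives (2/7)·2 + (5/7)·7 = 39/7.
Against R this mix gives (2/7)·7 + (5/7)·5 = 39/7.
All of Player II's active replies (L, R) yield 39/7, and no column does worse for Player I. The mix makes Player II indifferent and guarantees 39/7, so it is optimal.

Yes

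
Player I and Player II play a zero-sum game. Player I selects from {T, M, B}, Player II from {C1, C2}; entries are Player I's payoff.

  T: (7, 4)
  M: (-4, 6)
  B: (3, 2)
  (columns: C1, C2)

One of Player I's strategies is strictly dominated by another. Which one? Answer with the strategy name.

T gives a strictly higher payoff than B against every column: 7 > 3, 4 > 2.
So B is strictly dominated and Player I never plays it.

B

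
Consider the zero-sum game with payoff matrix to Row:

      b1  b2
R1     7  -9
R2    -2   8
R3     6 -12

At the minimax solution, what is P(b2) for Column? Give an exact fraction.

Row minima: R1 → -9, R2 → -2, R3 → -12; maximin = -2.
Column maxima: b1 → 7, b2 → 8; minimax = 7.
-2 ≠ 7, so there is no saddle point; optimal play is mixed.
R3 is strictly dominated by R1, so Row never plays it.
On the remaining 2×2 (R1, R2 vs b1, b2):
Let Row play R1 with probability p. Expected payoff against b1: 7p + (-2)(1−p) = 9p − 2; against b2: (-9)p + 8(1−p) = −17p + 8.
Setting these equal: 9p − 2 = −17p + 8 ⇒ 26p = 10 ⇒ p = 5/13, and the value is (9)·(5/13) − 2 = 19/13.
For Column: with q = P(b1), equating R1's and R2's payoffs gives 16q − 9 = −10q + 8 ⇒ q = 17/26.

9/26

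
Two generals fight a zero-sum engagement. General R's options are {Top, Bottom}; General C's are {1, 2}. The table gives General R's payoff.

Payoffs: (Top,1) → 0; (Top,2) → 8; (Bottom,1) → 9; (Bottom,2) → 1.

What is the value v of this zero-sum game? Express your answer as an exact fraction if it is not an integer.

Row minima: Top → 0, Bottom → 1; maximin = 1.
Column maxima: 1 → 9, 2 → 8; minimax = 8.
1 ≠ 8, so there is no saddle point; optimal play is mixed.
Let General R play Top with probability p. Expected payoff against 1: 0p + 9(1−p) = −9p + 9; against 2: 8p + 1(1−p) = 7p + 1.
Setting these equal: −9p + 9 = 7p + 1 ⇒ −16p = -8 ⇒ p = 1/2, and the value is (-9)·(1/2) + 9 = 9/2.
For General C: with q = P(1), equating Top's and Bottom's payoffs gives −8q + 8 = 8q + 1 ⇒ q = 7/16.

9/2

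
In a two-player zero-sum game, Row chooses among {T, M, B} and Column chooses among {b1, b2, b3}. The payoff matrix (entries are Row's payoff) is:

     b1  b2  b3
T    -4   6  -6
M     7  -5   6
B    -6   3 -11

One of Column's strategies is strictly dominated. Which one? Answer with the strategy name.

b1

b3 holds Row's payoff strictly below b1 in every row: -6 < -4, 6 < 7, -11 < -6.
So b1 is strictly dominated for Column.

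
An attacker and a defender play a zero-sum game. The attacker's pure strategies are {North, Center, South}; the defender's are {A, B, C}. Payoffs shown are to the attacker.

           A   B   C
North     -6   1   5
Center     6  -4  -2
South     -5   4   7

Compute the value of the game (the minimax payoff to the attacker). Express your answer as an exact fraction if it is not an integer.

Row minima: North → -6, Center → -4, South → -5; maximin = -4.
Column maxima: A → 6, B → 4, C → 7; minimax = 4.
-4 ≠ 4, so there is no saddle point; optimal play is mixed.
North is strictly dominated by South, so the attacker never plays it.
C is strictly dominated by B (it gives the attacker strictly more in every row), so the defender never plays it.
On the remaining 2×2 (Center, South vs A, B):
Let the attacker play Center with probability p. Expected payoff against A: 6p + (-5)(1−p) = 11p − 5; against B: (-4)p + 4(1−p) = −8p + 4.
Setting these equal: 11p − 5 = −8p + 4 ⇒ 19p = 9 ⇒ p = 9/19, and the value is (11)·(9/19) − 5 = 4/19.
For the defender: with q = P(A), equating Center's and South's payoffs gives 10q − 4 = −9q + 4 ⇒ q = 8/19.

4/19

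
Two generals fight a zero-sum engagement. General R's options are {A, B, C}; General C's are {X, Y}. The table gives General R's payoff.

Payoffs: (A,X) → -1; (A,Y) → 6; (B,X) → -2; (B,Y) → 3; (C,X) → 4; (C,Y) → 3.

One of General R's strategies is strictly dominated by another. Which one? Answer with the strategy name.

A gives a strictly higher payoff than B against every column: -1 > -2, 6 > 3.
So B is strictly dominated and General R never plays it.

B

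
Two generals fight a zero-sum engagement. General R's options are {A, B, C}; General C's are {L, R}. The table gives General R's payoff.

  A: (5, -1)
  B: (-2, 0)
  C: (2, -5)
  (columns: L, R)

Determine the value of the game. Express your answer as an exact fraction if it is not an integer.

Row minima: A → -1, B → -2, C → -5; maximin = -1.
Column maxima: L → 5, R → 0; minimax = 0.
-1 ≠ 0, so there is no saddle point; optimal play is mixed.
C is strictly dominated by A, so General R never plays it.
On the remaining 2×2 (A, B vs L, R):
Let General R play A with probability p. Expected payoff against L: 5p + (-2)(1−p) = 7p − 2; against R: (-1)p + 0(1−p) = −p.
Setting these equal: 7p − 2 = −p ⇒ 8p = 2 ⇒ p = 1/4, and the value is (7)·(1/4) − 2 = -1/4.
For General C: with q = P(L), equating A's and B's payoffs gives 6q − 1 = −2q ⇒ q = 1/8.

-1/4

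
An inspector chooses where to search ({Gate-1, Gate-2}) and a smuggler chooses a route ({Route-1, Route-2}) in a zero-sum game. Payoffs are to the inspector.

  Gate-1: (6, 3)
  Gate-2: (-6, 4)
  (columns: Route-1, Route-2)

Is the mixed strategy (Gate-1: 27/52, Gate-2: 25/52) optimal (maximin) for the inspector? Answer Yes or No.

Against Route-1 this mix gives (27/52)·6 + (25/52)·(-6) = 3/13.
Against Route-2 this mix gives (27/52)·3 + (25/52)·4 = 181/52.
The smuggler will play Route-1, holding the inspector to 3/13. Shifting weight toward the row that does better against Route-1 would raise this floor (the equalizing mix achieves 42/13 against both Route-1 and Route-2), so the proposed strategy is not optimal.

No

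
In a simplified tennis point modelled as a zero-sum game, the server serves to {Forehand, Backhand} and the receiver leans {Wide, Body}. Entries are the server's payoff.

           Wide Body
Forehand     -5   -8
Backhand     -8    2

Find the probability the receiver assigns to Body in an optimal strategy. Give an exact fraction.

Row minima: Forehand → -8, Backhand → -8; maximin = -8.
Column maxima: Wide → -5, Body → 2; minimax = -5.
-8 ≠ -5, so there is no saddle point; optimal play is mixed.
Let the server play Forehand with probability p. Expected payoff against Wide: (-5)p + (-8)(1−p) = 3p − 8; against Body: (-8)p + 2(1−p) = −10p + 2.
Setting these equal: 3p − 8 = −10p + 2 ⇒ 13p = 10 ⇒ p = 10/13, and the value is (3)·(10/13) − 8 = -74/13.
For the receiver: with q = P(Wide), equating Forehand's and Backhand's payoffs gives 3q − 8 = −10q + 2 ⇒ q = 10/13.

3/13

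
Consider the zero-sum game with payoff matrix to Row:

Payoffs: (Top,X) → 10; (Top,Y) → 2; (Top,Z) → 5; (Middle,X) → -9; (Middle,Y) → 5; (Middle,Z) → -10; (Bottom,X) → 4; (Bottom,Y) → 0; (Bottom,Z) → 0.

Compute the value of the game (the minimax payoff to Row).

Row minima: Top → 2, Middle → -10, Bottom → 0; maximin = 2.
Column maxima: X → 10, Y → 5, Z → 5; minimax = 5.
2 ≠ 5, so there is no saddle point; optimal play is mixed.
Bottom is strictly dominated by Top, so Row never plays it.
X is strictly dominated by Z (it gives Row strictly more in every row), so Column never plays it.
On the remaining 2×2 (Top, Middle vs Y, Z):
Let Row play Top with probability p. Expected payoff against Y: 2p + 5(1−p) = −3p + 5; against Z: 5p + (-10)(1−p) = 15p − 10.
Setting these equal: −3p + 5 = 15p − 10 ⇒ −18p = -15 ⇒ p = 5/6, and the value is (-3)·(5/6) + 5 = 5/2.
For Column: with q = P(Y), equating Top's and Middle's payoffs gives −3q + 5 = 15q − 10 ⇒ q = 5/6.

5/2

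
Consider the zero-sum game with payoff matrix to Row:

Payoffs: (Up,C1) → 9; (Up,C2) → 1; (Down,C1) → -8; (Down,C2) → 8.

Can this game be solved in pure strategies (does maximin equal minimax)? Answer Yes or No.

No

Row minima: Up → 1, Down → -8; maximin = 1.
Column maxima: C1 → 9, C2 → 8; minimax = 8.
1 ≠ 8, so no pure-strategy equilibrium exists.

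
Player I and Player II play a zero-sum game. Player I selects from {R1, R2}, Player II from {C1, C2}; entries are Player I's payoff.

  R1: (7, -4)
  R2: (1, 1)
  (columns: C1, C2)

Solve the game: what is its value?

Row minima: R1 → -4, R2 → 1; maximin = 1.
Column maxima: C1 → 7, C2 → 1; minimax = 1.
Since maximin = minimax = 1, there is a saddle point and the value is 1.

1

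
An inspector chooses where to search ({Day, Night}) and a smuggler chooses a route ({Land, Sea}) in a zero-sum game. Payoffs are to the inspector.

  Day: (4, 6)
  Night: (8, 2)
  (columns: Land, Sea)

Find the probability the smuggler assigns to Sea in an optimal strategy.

Row minima: Day → 4, Night → 2; maximin = 4.
Column maxima: Land → 8, Sea → 6; minimax = 6.
4 ≠ 6, so there is no saddle point; optimal play is mixed.
Let the inspector play Day with probability p. Expected payoff against Land: 4p + 8(1−p) = −4p + 8; against Sea: 6p + 2(1−p) = 4p + 2.
Setting these equal: −4p + 8 = 4p + 2 ⇒ −8p = -6 ⇒ p = 3/4, and the value is (-4)·(3/4) + 8 = 5.
For the smuggler: with q = P(Land), equating Day's and Night's payoffs gives −2q + 6 = 6q + 2 ⇒ q = 1/2.

1/2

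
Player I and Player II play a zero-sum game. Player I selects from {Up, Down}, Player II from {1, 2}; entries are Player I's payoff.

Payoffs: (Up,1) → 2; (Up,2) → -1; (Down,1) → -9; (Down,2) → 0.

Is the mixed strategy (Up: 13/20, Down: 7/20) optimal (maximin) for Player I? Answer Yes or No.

No

Against 1 this mix gives (13/20)·2 + (7/20)·(-9) = -37/20.
Against 2 this mix gives (13/20)·(-1) + (7/20)·0 = -13/20.
Player II will play 1, holding Player I to -37/20. Shifting weight toward the row that does better against 1 would raise this floor (the equalizing mix achieves -3/4 against both 1 and 2), so the proposed strategy is not optimal.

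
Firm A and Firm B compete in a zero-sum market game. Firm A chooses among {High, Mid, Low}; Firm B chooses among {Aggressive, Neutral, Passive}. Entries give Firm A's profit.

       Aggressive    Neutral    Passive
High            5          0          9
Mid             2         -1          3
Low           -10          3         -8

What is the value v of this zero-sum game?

5/6

Row minima: High → 0, Mid → -1, Low → -10; maximin = 0.
Column maxima: Aggressive → 5, Neutral → 3, Passive → 9; minimax = 3.
0 ≠ 3, so there is no saddle point; optimal play is mixed.
Mid is strictly dominated by High, so Firm A never plays it.
Passive is strictly dominated by Aggressive (it gives Firm A strictly more in every row), so Firm B never plays it.
On the remaining 2×2 (High, Low vs Aggressive, Neutral):
Let Firm A play High with probability p. Expected payoff against Aggressive: 5p + (-10)(1−p) = 15p − 10; against Neutral: 0p + 3(1−p) = −3p + 3.
Setting these equal: 15p − 10 = −3p + 3 ⇒ 18p = 13 ⇒ p = 13/18, and the value is (15)·(13/18) − 10 = 5/6.
For Firm B: with q = P(Aggressive), equating High's and Low's payoffs gives 5q = −13q + 3 ⇒ q = 1/6.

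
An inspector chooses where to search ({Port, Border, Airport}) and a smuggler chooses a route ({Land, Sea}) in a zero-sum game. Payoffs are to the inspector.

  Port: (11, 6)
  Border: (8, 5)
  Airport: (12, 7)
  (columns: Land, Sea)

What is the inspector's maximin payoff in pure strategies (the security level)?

7

Row minima: Port → 6, Border → 5, Airport → 7.
The best of these is 7.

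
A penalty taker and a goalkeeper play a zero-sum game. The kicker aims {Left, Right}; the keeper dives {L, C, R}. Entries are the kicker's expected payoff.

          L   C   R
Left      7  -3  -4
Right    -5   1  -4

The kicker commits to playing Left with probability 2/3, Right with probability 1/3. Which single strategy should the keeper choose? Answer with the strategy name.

If the keeper plays L, the kicker's expected payoff is (2/3)·7 + (1/3)·(-5) = 3.
If the keeper plays C, the kicker's expected payoff is (2/3)·(-3) + (1/3)·1 = -5/3.
If the keeper plays R, the kicker's expected payoff is (2/3)·(-4) + (1/3)·(-4) = -4.
The keeper minimizes the kicker's payoff; the smallest is -4, so the best response is R.

R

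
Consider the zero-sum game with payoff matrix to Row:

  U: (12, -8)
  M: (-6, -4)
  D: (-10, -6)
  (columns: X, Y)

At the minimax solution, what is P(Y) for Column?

9/11

Row minima: U → -8, M → -6, D → -10; maximin = -6.
Column maxima: X → 12, Y → -4; minimax = -4.
-6 ≠ -4, so there is no saddle point; optimal play is mixed.
D is strictly dominated by M, so Row never plays it.
On the remaining 2×2 (U, M vs X, Y):
Let Row play U with probability p. Expected payoff against X: 12p + (-6)(1−p) = 18p − 6; against Y: (-8)p + (-4)(1−p) = −4p − 4.
Setting these equal: 18p − 6 = −4p − 4 ⇒ 22p = 2 ⇒ p = 1/11, and the value is (18)·(1/11) − 6 = -48/11.
For Column: with q = P(X), equating U's and M's payoffs gives 20q − 8 = −2q − 4 ⇒ q = 2/11.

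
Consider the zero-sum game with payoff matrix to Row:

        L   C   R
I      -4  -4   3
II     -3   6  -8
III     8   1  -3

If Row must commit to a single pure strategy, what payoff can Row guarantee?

Row minima: I → -4, II → -8, III → -3.
The best of these is -3.

-3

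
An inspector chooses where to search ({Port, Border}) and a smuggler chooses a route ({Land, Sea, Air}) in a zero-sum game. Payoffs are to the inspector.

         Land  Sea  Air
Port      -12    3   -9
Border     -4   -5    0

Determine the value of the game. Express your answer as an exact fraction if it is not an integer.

Row minima: Port → -12, Border → -5; maximin = -5.
Column maxima: Land → -4, Sea → 3, Air → 0; minimax = -4.
-5 ≠ -4, so there is no saddle point; optimal play is mixed.
Air is strictly dominated by Land (it gives the inspector strictly more in every row), so the smuggler never plays it.
On the remaining 2×2 (Port, Border vs Land, Sea):
Let the inspector play Port with probability p. Expected payoff against Land: (-12)p + (-4)(1−p) = −8p − 4; against Sea: 3p + (-5)(1−p) = 8p − 5.
Setting these equal: −8p − 4 = 8p − 5 ⇒ −16p = -1 ⇒ p = 1/16, and the value is (-8)·(1/16) − 4 = -9/2.
For the smuggler: with q = P(Land), equating Port's and Border's payoffs gives −15q + 3 = q − 5 ⇒ q = 1/2.

-9/2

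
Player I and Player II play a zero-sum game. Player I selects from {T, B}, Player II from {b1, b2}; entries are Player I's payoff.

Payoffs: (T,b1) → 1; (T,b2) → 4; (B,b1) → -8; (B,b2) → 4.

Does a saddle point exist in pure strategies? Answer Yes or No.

Row minima: T → 1, B → -8; maximin = 1.
Column maxima: b1 → 1, b2 → 4; minimax = 1.
maximin = minimax = 1, so a saddle point exists.

Yes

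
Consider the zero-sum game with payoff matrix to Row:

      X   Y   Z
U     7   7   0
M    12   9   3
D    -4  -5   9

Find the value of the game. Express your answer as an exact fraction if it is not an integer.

Row minima: U → 0, M → 3, D → -5; maximin = 3.
Column maxima: X → 12, Y → 9, Z → 9; minimax = 9.
3 ≠ 9, so there is no saddle point; optimal play is mixed.
U is strictly dominated by M, so Row never plays it.
With U eliminated, X is strictly dominated by Y (it gives Row strictly more in every remaining row), so Column never plays it.
On the remaining 2×2 (M, D vs Y, Z):
Let Row play M with probability p. Expected payoff against Y: 9p + (-5)(1−p) = 14p − 5; against Z: 3p + 9(1−p) = −6p + 9.
Setting these equal: 14p − 5 = −6p + 9 ⇒ 20p = 14 ⇒ p = 7/10, and the value is (14)·(7/10) − 5 = 24/5.
For Column: with q = P(Y), equating M's and D's payoffs gives 6q + 3 = −14q + 9 ⇒ q = 3/10.

24/5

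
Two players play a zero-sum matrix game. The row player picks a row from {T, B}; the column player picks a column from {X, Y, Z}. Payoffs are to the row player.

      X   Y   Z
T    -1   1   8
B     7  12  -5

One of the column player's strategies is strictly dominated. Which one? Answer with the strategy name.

Y

X holds the row player's payoff strictly below Y in every row: -1 < 1, 7 < 12.
So Y is strictly dominated for the column player.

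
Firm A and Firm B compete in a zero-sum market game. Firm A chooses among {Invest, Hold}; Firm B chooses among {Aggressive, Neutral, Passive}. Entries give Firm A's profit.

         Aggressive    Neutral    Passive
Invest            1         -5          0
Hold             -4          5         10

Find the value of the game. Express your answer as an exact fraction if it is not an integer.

Row minima: Invest → -5, Hold → -4; maximin = -4.
Column maxima: Aggressive → 1, Neutral → 5, Passive → 10; minimax = 1.
-4 ≠ 1, so there is no saddle point; optimal play is mixed.
Passive is strictly dominated by Neutral (it gives Firm A strictly more in every row), so Firm B never plays it.
On the remaining 2×2 (Invest, Hold vs Aggressive, Neutral):
Let Firm A play Invest with probability p. Expected payoff against Aggressive: 1p + (-4)(1−p) = 5p − 4; against Neutral: (-5)p + 5(1−p) = −10p + 5.
Setting these equal: 5p − 4 = −10p + 5 ⇒ 15p = 9 ⇒ p = 3/5, and the value is (5)·(3/5) − 4 = -1.
For Firm B: with q = P(Aggressive), equating Invest's and Hold's payoffs gives 6q − 5 = −9q + 5 ⇒ q = 2/3.

-1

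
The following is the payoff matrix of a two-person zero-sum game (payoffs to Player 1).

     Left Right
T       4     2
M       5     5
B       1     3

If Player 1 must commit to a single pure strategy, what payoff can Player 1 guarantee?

Row minima: T → 2, M → 5, B → 1.
The best of these is 5.

5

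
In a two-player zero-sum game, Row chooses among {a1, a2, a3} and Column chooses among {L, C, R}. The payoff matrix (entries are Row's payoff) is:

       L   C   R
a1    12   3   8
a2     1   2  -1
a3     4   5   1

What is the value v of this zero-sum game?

37/9

Row minima: a1 → 3, a2 → -1, a3 → 1; maximin = 3.
Column maxima: L → 12, C → 5, R → 8; minimax = 5.
3 ≠ 5, so there is no saddle point; optimal play is mixed.
a2 is strictly dominated by a1, so Row never plays it.
L is strictly dominated by R (it gives Row strictly more in every row), so Column never plays it.
On the remaining 2×2 (a1, a3 vs C, R):
Let Row play a1 with probability p. Expected payoff against C: 3p + 5(1−p) = −2p + 5; against R: 8p + 1(1−p) = 7p + 1.
Setting these equal: −2p + 5 = 7p + 1 ⇒ −9p = -4 ⇒ p = 4/9, and the value is (-2)·(4/9) + 5 = 37/9.
For Column: with q = P(C), equating a1's and a3's payoffs gives −5q + 8 = 4q + 1 ⇒ q = 7/9.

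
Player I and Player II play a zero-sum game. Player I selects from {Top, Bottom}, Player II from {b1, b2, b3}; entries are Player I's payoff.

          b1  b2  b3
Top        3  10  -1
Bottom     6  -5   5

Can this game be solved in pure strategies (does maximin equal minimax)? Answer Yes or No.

Row minima: Top → -1, Bottom → -5; maximin = -1.
Column maxima: b1 → 6, b2 → 10, b3 → 5; minimax = 5.
-1 ≠ 5, so no pure-strategy equilibrium exists.

No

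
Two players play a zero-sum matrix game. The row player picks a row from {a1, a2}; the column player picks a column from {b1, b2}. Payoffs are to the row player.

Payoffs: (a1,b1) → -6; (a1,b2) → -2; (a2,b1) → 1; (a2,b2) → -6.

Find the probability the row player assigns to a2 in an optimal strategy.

Row minima: a1 → -6, a2 → -6; maximin = -6.
Column maxima: b1 → 1, b2 → -2; minimax = -2.
-6 ≠ -2, so there is no saddle point; optimal play is mixed.
Let the row player play a1 with probability p. Expected payoff against b1: (-6)p + 1(1−p) = −7p + 1; against b2: (-2)p + (-6)(1−p) = 4p − 6.
Setting these equal: −7p + 1 = 4p − 6 ⇒ −11p = -7 ⇒ p = 7/11, and the value is (-7)·(7/11) + 1 = -38/11.
For the column player: with q = P(b1), equating a1's and a2's payoffs gives −4q − 2 = 7q − 6 ⇒ q = 4/11.

4/11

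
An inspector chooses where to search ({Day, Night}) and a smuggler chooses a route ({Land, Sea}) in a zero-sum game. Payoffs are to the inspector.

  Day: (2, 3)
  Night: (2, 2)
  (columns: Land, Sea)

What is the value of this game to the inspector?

Row minima: Day → 2, Night → 2; maximin = 2.
Column maxima: Land → 2, Sea → 3; minimax = 2.
Since maximin = minimax = 2, there is a saddle point and the value is 2.

2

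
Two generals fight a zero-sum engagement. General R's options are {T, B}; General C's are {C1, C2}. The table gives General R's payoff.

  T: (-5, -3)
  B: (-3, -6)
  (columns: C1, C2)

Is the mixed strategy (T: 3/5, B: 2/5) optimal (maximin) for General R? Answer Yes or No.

Against C1 this mix gives (3/5)·(-5) + (2/5)·(-3) = -21/5.
Against C2 this mix gives (3/5)·(-3) + (2/5)·(-6) = -21/5.
All of General C's active replies (C1, C2) yield -21/5, and no column does worse for General R. The mix makes General C indifferent and guarantees -21/5, so it is optimal.

Yes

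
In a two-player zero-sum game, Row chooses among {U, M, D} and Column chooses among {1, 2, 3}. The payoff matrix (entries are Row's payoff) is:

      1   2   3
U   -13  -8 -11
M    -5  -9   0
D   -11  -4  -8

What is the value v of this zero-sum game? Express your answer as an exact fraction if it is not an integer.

-79/11

Row minima: U → -13, M → -9, D → -11; maximin = -9.
Column maxima: 1 → -5, 2 → -4, 3 → 0; minimax = -5.
-9 ≠ -5, so there is no saddle point; optimal play is mixed.
U is strictly dominated by D, so Row never plays it.
3 is strictly dominated by 1 (it gives Row strictly more in every row), so Column never plays it.
On the remaining 2×2 (M, D vs 1, 2):
Let Row play M with probability p. Expected payoff against 1: (-5)p + (-11)(1−p) = 6p − 11; against 2: (-9)p + (-4)(1−p) = −5p − 4.
Setting these equal: 6p − 11 = −5p − 4 ⇒ 11p = 7 ⇒ p = 7/11, and the value is (6)·(7/11) − 11 = -79/11.
For Column: with q = P(1), equating M's and D's payoffs gives 4q − 9 = −7q − 4 ⇒ q = 5/11.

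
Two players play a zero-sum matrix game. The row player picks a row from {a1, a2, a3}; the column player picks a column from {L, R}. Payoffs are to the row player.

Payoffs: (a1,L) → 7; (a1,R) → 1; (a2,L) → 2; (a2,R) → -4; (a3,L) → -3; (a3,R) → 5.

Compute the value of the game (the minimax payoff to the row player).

Row minima: a1 → 1, a2 → -4, a3 → -3; maximin = 1.
Column maxima: L → 7, R → 5; minimax = 5.
1 ≠ 5, so there is no saddle point; optimal play is mixed.
a2 is strictly dominated by a1, so the row player never plays it.
On the remaining 2×2 (a1, a3 vs L, R):
Let the row player play a1 with probability p. Expected payoff against L: 7p + (-3)(1−p) = 10p − 3; against R: 1p + 5(1−p) = −4p + 5.
Setting these equal: 10p − 3 = −4p + 5 ⇒ 14p = 8 ⇒ p = 4/7, and the value is (10)·(4/7) − 3 = 19/7.
For the column player: with q = P(L), equating a1's and a3's payoffs gives 6q + 1 = −8q + 5 ⇒ q = 2/7.

19/7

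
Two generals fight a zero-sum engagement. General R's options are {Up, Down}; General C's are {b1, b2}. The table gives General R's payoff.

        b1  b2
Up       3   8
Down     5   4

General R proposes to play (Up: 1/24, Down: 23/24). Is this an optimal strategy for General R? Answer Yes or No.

Against b1 this mix gives (1/24)·3 + (23/24)·5 = 59/12.
Against b2 this mix gives (1/24)·8 + (23/24)·4 = 25/6.
General C will play b2, holding General R to 25/6. Shifting weight toward the row that does better against b2 would raise this floor (the equalizing mix achieves 14/3 against both b2 and b1), so the proposed strategy is not optimal.

No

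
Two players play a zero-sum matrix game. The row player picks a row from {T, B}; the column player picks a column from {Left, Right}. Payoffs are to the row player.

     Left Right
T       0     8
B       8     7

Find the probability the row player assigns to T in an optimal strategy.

Row minima: T → 0, B → 7; maximin = 7.
Column maxima: Left → 8, Right → 8; minimax = 8.
7 ≠ 8, so there is no saddle point; optimal play is mixed.
Let the row player play T with probability p. Expected payoff against Left: 0p + 8(1−p) = −8p + 8; against Right: 8p + 7(1−p) = p + 7.
Setting these equal: −8p + 8 = p + 7 ⇒ −9p = -1 ⇒ p = 1/9, and the value is (-8)·(1/9) + 8 = 64/9.
For the column player: with q = P(Left), equating T's and B's payoffs gives −8q + 8 = q + 7 ⇒ q = 1/9.

1/9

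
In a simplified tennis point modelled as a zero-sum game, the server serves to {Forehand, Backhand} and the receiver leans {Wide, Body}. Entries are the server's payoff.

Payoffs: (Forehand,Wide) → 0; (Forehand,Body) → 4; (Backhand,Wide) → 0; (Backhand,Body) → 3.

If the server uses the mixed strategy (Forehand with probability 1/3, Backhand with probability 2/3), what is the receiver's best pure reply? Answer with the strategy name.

If the receiver plays Wide, the server's expected payoff is (1/3)·0 + (2/3)·0 = 0.
If the receiver plays Body, the server's expected payoff is (1/3)·4 + (2/3)·3 = 10/3.
The receiver minimizes the server's payoff; the smallest is 0, so the best response is Wide.

Wide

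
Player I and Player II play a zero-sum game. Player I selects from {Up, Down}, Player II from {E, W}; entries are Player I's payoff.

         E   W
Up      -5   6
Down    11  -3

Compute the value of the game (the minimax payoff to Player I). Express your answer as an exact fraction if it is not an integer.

51/25

Row minima: Up → -5, Down → -3; maximin = -3.
Column maxima: E → 11, W → 6; minimax = 6.
-3 ≠ 6, so there is no saddle point; optimal play is mixed.
Let Player I play Up with probability p. Expected payoff against E: (-5)p + 11(1−p) = −16p + 11; against W: 6p + (-3)(1−p) = 9p − 3.
Setting these equal: −16p + 11 = 9p − 3 ⇒ −25p = -14 ⇒ p = 14/25, and the value is (-16)·(14/25) + 11 = 51/25.
For Player II: with q = P(E), equating Up's and Down's payoffs gives −11q + 6 = 14q − 3 ⇒ q = 9/25.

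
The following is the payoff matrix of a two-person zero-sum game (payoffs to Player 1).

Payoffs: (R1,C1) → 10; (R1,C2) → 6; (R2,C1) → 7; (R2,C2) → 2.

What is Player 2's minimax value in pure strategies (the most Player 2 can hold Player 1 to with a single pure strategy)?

Column maxima: C1 → 10, C2 → 6.
The smallest of these is 6.

6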